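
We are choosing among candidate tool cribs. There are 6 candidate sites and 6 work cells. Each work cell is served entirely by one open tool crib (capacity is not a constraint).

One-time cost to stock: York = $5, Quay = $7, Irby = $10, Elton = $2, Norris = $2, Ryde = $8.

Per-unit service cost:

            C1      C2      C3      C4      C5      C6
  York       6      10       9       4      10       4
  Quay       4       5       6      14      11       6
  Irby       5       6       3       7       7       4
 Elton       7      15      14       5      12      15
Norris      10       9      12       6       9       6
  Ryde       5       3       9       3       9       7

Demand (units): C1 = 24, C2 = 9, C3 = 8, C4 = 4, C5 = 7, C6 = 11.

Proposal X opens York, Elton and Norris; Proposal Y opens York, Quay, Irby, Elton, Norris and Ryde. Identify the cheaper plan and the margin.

Proposal X: {York, Elton, Norris}: C1→York 6·24=144, C2→Norris 9·9=81, C3→York 9·8=72, C4→York 4·4=16, C5→Norris 9·7=63, C6→York 4·11=44. Service 420; fixed 9; total 429.
Proposal Y: {York, Quay, Irby, Elton, Norris, Ryde}: C1→Quay 4·24=96, C2→Ryde 3·9=27, C3→Irby 3·8=24, C4→Ryde 3·4=12, C5→Irby 7·7=49, C6→York 4·11=44. Service 252; fixed 34; total 286.
Difference: |429 − 286| = 143.

Proposal Y is cheaper by 143.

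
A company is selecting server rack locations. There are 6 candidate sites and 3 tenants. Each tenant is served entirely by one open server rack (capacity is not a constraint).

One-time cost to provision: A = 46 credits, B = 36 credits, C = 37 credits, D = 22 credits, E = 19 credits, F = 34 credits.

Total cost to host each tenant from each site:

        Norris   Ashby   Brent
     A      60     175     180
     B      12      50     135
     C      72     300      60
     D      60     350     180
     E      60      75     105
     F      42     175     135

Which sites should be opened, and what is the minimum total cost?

Open B and C; minimum total cost 195.

For any fixed open set, each tenant goes to its cheapest open site; total = fixed + service.
{B, C}: Norris→B 12, Ashby→B 50, Brent→C 60. Service 122; fixed 73; total 195.
{B, C, E}: service 122 + fixed 92 = 214
{B, C, D}: Norris→B 12, Ashby→B 50, Brent→C 60. Service 122; fixed 95; total 217.
{A, B, C, D, E, F}: Norris→B 12, Ashby→B 50, Brent→C 60. Service 122; fixed 194; total 316.
No other subset beats 195.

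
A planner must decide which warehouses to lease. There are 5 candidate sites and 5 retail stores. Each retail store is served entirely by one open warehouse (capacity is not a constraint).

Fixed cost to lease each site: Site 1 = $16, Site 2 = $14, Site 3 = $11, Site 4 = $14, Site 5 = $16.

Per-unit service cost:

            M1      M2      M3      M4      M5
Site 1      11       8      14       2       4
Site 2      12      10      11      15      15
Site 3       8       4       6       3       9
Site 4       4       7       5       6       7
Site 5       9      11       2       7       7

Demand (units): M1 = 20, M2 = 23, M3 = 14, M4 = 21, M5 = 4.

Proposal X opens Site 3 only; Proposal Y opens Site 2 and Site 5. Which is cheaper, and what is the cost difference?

Proposal X is cheaper by 197.

Proposal X: {Site 3}: M1→Site 3 8·20=160, M2→Site 3 4·23=92, M3→Site 3 6·14=84, M4→Site 3 3·21=63, M5→Site 3 9·4=36. Service 435; fixed 11; total 446.
Proposal Y: {Site 2, Site 5}: M1→Site 5 9·20=180, M2→Site 2 10·23=230, M3→Site 5 2·14=28, M4→Site 5 7·21=147, M5→Site 5 7·4=28. Service 613; fixed 30; total 643.
Difference: |446 − 643| = 197.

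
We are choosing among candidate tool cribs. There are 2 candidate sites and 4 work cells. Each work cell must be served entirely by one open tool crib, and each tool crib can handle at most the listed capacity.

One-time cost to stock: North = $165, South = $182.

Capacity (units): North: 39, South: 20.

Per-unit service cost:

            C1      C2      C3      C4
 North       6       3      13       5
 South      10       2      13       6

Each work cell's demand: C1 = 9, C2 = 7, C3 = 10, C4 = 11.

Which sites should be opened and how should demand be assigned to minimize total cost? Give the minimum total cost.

Minimum total cost: 425

Open {North}: C1→North 6·9=54, C2→North 3·7=21, C3→North 13·10=130, C4→North 5·11=55.
Loads: North carries 37/39. Service 260; fixed 165; total 425.
Next best feasible plan costs 600.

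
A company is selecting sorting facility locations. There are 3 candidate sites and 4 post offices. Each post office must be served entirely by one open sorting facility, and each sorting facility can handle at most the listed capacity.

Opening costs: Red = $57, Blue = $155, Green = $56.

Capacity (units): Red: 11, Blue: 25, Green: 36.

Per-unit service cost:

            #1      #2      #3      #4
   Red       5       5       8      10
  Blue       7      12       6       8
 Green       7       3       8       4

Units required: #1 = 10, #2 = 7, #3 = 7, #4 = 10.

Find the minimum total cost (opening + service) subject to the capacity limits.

Minimum total cost: 243

Open {Green}: #1→Green 7·10=70, #2→Green 3·7=21, #3→Green 8·7=56, #4→Green 4·10=40.
Loads: Green carries 34/36. Service 187; fixed 56; total 243.
Next best feasible plan costs 280.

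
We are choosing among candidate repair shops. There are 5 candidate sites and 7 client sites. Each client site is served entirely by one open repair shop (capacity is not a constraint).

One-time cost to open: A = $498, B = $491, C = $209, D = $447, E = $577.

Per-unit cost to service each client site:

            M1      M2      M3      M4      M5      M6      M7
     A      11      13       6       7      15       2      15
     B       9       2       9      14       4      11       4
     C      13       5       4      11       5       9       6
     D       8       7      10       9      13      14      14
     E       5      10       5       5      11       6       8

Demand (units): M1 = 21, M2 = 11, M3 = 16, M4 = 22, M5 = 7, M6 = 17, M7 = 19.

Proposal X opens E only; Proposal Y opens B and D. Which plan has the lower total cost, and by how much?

Proposal X: {E}: M1→E 5·21=105, M2→E 10·11=110, M3→E 5·16=80, M4→E 5·22=110, M5→E 11·7=77, M6→E 6·17=102, M7→E 8·19=152. Service 736; fixed 577; total 1313.
Proposal Y: {B, D}: M1→D 8·21=168, M2→B 2·11=22, M3→B 9·16=144, M4→D 9·22=198, M5→B 4·7=28, M6→B 11·17=187, M7→B 4·19=76. Service 823; fixed 938; total 1761.
Difference: |1313 − 1761| = 448.

Proposal X is cheaper by 448.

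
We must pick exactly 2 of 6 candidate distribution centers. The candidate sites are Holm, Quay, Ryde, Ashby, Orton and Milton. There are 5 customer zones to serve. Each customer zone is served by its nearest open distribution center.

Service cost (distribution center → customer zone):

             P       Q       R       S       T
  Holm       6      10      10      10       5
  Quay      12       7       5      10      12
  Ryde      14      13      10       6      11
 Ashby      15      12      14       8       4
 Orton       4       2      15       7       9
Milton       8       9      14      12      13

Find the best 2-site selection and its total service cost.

Choose Quay and Orton; total service cost 27.

With exactly 2 open, each customer zone uses its cheapest among the chosen.
{Quay, Orton}: P→Orton 4, Q→Orton 2, R→Quay 5, S→Orton 7, T→Orton 9. Service cost 27.
{Holm, Orton}: service cost 28
{Ryde, Orton}: service cost 31
Among all 15 size-2 choices, {Quay, Orton} is lowest.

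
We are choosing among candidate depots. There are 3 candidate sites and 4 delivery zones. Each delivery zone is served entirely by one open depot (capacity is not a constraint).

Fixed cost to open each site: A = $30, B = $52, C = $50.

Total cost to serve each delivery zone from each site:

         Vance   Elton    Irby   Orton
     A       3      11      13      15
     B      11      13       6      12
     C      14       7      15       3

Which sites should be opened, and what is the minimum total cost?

Open A only; minimum total cost 72.

For any fixed open set, each delivery zone goes to its cheapest open site; total = fixed + service.
{A}: Vance→A 3, Elton→A 11, Irby→A 13, Orton→A 15. Service 42; fixed 30; total 72.
{C}: Vance→C 14, Elton→C 7, Irby→C 15, Orton→C 3. Service 39; fixed 50; total 89.
{B}: service 42 + fixed 52 = 94
{A, B, C}: service 19 + fixed 132 = 151
(All 7 nonempty subsets were checked; A only is lowest.)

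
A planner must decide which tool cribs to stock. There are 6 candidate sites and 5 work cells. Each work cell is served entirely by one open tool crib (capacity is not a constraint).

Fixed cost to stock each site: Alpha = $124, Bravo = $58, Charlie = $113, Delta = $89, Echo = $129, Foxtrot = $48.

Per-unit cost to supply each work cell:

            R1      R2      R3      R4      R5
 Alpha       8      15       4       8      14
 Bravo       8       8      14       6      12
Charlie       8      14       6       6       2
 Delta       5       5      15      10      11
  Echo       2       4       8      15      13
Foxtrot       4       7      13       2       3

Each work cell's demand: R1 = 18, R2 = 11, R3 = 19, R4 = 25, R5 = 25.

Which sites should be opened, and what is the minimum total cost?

Open Alpha and Foxtrot; minimum total cost 522.

For any fixed open set, each work cell goes to its cheapest open site; total = fixed + service.
{Alpha, Foxtrot}: R1→Foxtrot 4·18=72, R2→Foxtrot 7·11=77, R3→Alpha 4·19=76, R4→Foxtrot 2·25=50, R5→Foxtrot 3·25=75. Service 350; fixed 172; total 522.
{Charlie, Foxtrot}: R1→Foxtrot 4·18=72, R2→Foxtrot 7·11=77, R3→Charlie 6·19=114, R4→Foxtrot 2·25=50, R5→Charlie 2·25=50. Service 363; fixed 161; total 524.
{Echo, Foxtrot}: service 357 + fixed 177 = 534
{Alpha, Bravo, Charlie, Delta, Echo, Foxtrot}: R1→Echo 2·18=36, R2→Echo 4·11=44, R3→Alpha 4·19=76, R4→Foxtrot 2·25=50, R5→Charlie 2·25=50. Service 256; fixed 561; total 817.
No other subset beats 522.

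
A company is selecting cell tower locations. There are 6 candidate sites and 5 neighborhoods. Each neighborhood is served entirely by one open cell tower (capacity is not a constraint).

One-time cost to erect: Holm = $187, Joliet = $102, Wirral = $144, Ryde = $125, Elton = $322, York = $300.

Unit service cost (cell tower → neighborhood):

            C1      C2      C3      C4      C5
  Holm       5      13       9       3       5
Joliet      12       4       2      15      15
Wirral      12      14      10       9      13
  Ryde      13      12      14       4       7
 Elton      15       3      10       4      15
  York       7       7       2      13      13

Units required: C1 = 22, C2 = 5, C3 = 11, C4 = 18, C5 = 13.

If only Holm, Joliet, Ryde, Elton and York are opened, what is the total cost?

Total cost: 1302

Each neighborhood is assigned to its cheapest site among the open ones.
{Holm, Joliet, Ryde, Elton, York}: C1→Holm 5·22=110, C2→Elton 3·5=15, C3→Joliet 2·11=22, C4→Holm 3·18=54, C5→Holm 5·13=65. Service 266; fixed 1036; total 1302.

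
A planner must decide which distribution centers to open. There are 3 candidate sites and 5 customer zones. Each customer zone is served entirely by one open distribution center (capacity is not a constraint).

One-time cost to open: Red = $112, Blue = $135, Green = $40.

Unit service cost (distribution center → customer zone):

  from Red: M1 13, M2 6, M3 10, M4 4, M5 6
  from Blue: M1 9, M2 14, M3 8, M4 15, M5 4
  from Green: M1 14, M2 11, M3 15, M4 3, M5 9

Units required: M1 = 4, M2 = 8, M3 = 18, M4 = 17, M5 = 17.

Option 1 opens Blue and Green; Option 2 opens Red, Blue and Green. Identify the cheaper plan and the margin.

Option 1 is cheaper by 72.

Option 1: {Blue, Green}: M1→Blue 9·4=36, M2→Green 11·8=88, M3→Blue 8·18=144, M4→Green 3·17=51, M5→Blue 4·17=68. Service 387; fixed 175; total 562.
Option 2: {Red, Blue, Green}: M1→Blue 9·4=36, M2→Red 6·8=48, M3→Blue 8·18=144, M4→Green 3·17=51, M5→Blue 4·17=68. Service 347; fixed 287; total 634.
Difference: |562 − 634| = 72.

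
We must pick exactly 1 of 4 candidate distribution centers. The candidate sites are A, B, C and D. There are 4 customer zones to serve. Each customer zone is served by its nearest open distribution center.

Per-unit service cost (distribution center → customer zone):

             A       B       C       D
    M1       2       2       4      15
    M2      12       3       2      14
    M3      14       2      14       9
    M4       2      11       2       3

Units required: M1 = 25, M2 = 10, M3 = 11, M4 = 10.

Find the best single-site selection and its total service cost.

Choose B only; total service cost 212.

With exactly 1 open, each customer zone uses its cheapest among the chosen.
{B}: M1→B 2·25=50, M2→B 3·10=30, M3→B 2·11=22, M4→B 11·10=110. Service cost 212.
{C}: service cost 294
{A}: service cost 344
Among all 4 size-1 choices, {B} is lowest.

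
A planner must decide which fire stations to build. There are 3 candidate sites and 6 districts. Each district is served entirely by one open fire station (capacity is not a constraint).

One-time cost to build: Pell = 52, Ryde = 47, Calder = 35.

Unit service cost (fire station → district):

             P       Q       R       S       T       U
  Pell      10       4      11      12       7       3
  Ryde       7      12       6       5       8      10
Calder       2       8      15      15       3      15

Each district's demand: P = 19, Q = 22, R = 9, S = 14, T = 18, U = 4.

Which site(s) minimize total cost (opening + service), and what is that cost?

For any fixed open set, each district goes to its cheapest open site; total = fixed + service.
{Pell, Ryde, Calder}: P→Calder 2·19=38, Q→Pell 4·22=88, R→Ryde 6·9=54, S→Ryde 5·14=70, T→Calder 3·18=54, U→Pell 3·4=12. Service 316; fixed 134; total 450.
{Ryde, Calder}: service 432 + fixed 82 = 514
{Pell, Calder}: service 459 + fixed 87 = 546
{Calder}: P→Calder 2·19=38, Q→Calder 8·22=176, R→Calder 15·9=135, S→Calder 15·14=210, T→Calder 3·18=54, U→Calder 15·4=60. Service 673; fixed 35; total 708.
No other subset beats 450.

Open Pell, Ryde and Calder; minimum total cost 450.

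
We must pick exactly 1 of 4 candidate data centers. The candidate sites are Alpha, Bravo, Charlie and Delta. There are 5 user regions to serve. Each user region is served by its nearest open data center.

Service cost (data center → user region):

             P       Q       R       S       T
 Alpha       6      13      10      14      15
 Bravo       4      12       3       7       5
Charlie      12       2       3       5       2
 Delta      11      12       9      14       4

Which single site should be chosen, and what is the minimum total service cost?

With exactly 1 open, each user region uses its cheapest among the chosen.
{Charlie}: P→Charlie 12, Q→Charlie 2, R→Charlie 3, S→Charlie 5, T→Charlie 2. Service cost 24.
{Bravo}: service cost 31
{Delta}: service cost 50
Among all 4 size-1 choices, {Charlie} is lowest.

Choose Charlie only; total service cost 24.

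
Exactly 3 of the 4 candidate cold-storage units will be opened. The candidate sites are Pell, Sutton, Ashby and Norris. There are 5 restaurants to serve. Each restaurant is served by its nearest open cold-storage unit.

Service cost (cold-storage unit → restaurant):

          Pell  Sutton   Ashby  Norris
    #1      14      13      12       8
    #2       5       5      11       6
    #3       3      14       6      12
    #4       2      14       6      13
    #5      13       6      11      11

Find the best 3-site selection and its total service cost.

With exactly 3 open, each restaurant uses its cheapest among the chosen.
{Pell, Sutton, Norris}: #1→Norris 8, #2→Pell 5, #3→Pell 3, #4→Pell 2, #5→Sutton 6. Service cost 24.
{Pell, Sutton, Ashby}: service cost 28
{Pell, Ashby, Norris}: service cost 29
Among all 4 size-3 choices, {Pell, Sutton, Norris} is lowest.

Choose Pell, Sutton and Norris; total service cost 24.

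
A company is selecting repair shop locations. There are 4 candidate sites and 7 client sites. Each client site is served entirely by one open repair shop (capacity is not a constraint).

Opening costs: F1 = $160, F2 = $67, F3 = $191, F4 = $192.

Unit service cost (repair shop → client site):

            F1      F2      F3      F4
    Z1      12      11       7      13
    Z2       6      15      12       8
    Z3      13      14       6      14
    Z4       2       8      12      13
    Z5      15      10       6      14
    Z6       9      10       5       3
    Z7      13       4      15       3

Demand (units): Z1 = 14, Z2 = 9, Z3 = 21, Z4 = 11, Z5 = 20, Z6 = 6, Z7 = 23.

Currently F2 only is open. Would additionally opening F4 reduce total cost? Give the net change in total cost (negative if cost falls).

No — net change +64 (cost rises by 64).

Current service cost with {F2}: 1023.
Adding F4: each client site re-picks its cheapest; new service cost 895, saving 128.
Extra fixed cost: 192. Net change = 192 − 128 = 64.
(Totals: 1090 → 1154.)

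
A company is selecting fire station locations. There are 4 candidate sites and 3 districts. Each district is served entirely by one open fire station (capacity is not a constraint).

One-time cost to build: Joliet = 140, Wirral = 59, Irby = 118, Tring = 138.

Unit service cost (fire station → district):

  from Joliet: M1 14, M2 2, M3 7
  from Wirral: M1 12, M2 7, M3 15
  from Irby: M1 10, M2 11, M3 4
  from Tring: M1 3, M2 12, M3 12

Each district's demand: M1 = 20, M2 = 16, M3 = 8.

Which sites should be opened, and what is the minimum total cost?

Open Joliet and Tring; minimum total cost 426.

For any fixed open set, each district goes to its cheapest open site; total = fixed + service.
{Joliet, Tring}: M1→Tring 3·20=60, M2→Joliet 2·16=32, M3→Joliet 7·8=56. Service 148; fixed 278; total 426.
{Wirral, Tring}: M1→Tring 3·20=60, M2→Wirral 7·16=112, M3→Tring 12·8=96. Service 268; fixed 197; total 465.
{Joliet, Wirral, Tring}: service 148 + fixed 337 = 485
{Joliet, Wirral, Irby, Tring}: M1→Tring 3·20=60, M2→Joliet 2·16=32, M3→Irby 4·8=32. Service 124; fixed 455; total 579.
No other subset beats 426.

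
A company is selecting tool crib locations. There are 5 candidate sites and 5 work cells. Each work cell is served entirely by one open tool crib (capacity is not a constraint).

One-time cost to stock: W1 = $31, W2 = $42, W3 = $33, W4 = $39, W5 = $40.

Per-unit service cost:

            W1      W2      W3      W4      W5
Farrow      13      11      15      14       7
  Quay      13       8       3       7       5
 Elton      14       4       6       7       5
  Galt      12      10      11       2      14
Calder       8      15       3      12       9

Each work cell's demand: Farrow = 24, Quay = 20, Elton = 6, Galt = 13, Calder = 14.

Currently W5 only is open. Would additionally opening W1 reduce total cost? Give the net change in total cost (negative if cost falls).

Current service cost with {W5}: 606.
Adding W1: each work cell re-picks its cheapest; new service cost 566, saving 40.
Extra fixed cost: 31. Net change = 31 − 40 = -9.
(Totals: 646 → 637.)

Yes — net change −9 (cost falls by 9).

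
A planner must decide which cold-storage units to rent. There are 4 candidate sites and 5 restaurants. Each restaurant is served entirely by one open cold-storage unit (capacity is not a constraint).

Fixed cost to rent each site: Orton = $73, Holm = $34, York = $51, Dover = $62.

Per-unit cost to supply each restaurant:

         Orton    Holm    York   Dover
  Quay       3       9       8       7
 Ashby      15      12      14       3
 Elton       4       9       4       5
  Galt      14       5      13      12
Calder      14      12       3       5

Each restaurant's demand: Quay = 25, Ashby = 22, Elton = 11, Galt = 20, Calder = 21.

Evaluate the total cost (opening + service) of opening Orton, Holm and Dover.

Total cost: 559

Each restaurant is assigned to its cheapest site among the open ones.
{Orton, Holm, Dover}: Quay→Orton 3·25=75, Ashby→Dover 3·22=66, Elton→Orton 4·11=44, Galt→Holm 5·20=100, Calder→Dover 5·21=105. Service 390; fixed 169; total 559.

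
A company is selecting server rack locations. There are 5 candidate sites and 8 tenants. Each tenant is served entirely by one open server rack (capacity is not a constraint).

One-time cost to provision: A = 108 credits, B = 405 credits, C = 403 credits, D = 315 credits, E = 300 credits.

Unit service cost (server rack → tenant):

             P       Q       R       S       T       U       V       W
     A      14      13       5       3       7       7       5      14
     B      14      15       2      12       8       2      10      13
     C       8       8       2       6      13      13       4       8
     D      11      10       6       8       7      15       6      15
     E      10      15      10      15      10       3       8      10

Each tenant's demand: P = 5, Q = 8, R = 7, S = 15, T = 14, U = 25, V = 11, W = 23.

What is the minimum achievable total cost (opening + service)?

Minimum total cost: 1012

For any fixed open set, each tenant goes to its cheapest open site; total = fixed + service.
{A}: P→A 14·5=70, Q→A 13·8=104, R→A 5·7=35, S→A 3·15=45, T→A 7·14=98, U→A 7·25=175, V→A 5·11=55, W→A 14·23=322. Service 904; fixed 108; total 1012.
{A, E}: service 692 + fixed 408 = 1100
{A, C}: P→C 8·5=40, Q→C 8·8=64, R→C 2·7=14, S→A 3·15=45, T→A 7·14=98, U→A 7·25=175, V→C 4·11=44, W→C 8·23=184. Service 664; fixed 511; total 1175.
{A, B, C, D, E}: service 539 + fixed 1531 = 2070
No other subset beats 1012.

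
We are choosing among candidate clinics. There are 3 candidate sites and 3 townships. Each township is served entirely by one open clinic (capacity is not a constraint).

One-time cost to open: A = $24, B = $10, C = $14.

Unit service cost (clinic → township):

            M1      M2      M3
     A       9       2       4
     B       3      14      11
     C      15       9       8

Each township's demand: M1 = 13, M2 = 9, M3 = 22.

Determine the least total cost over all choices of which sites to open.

For any fixed open set, each township goes to its cheapest open site; total = fixed + service.
{A, B}: M1→B 3·13=39, M2→A 2·9=18, M3→A 4·22=88. Service 145; fixed 34; total 179.
{A, B, C}: M1→B 3·13=39, M2→A 2·9=18, M3→A 4·22=88. Service 145; fixed 48; total 193.
{A}: M1→A 9·13=117, M2→A 2·9=18, M3→A 4·22=88. Service 223; fixed 24; total 247.
{B}: M1→B 3·13=39, M2→B 14·9=126, M3→B 11·22=242. Service 407; fixed 10; total 417.
No other subset beats 179.

Minimum total cost: 179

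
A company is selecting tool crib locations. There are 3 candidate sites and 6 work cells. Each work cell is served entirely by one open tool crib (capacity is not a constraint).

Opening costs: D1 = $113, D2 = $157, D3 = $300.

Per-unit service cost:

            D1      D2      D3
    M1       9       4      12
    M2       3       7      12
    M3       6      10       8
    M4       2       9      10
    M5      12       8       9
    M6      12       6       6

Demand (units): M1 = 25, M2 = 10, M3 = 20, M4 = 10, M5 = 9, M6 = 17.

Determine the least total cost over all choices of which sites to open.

Minimum total cost: 714

For any fixed open set, each work cell goes to its cheapest open site; total = fixed + service.
{D1, D2}: M1→D2 4·25=100, M2→D1 3·10=30, M3→D1 6·20=120, M4→D1 2·10=20, M5→D2 8·9=72, M6→D2 6·17=102. Service 444; fixed 270; total 714.
{D2}: service 634 + fixed 157 = 791
{D1}: service 707 + fixed 113 = 820
{D1, D2, D3}: M1→D2 4·25=100, M2→D1 3·10=30, M3→D1 6·20=120, M4→D1 2·10=20, M5→D2 8·9=72, M6→D2 6·17=102. Service 444; fixed 570; total 1014.
(All 7 nonempty subsets were checked; D1 and D2 is lowest.)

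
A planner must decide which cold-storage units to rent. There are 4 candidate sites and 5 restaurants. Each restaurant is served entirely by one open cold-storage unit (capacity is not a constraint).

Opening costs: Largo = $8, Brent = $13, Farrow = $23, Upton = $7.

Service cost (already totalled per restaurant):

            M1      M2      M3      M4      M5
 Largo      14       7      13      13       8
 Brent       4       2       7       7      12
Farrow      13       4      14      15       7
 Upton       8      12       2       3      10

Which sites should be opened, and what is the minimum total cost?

For any fixed open set, each restaurant goes to its cheapest open site; total = fixed + service.
{Brent, Upton}: M1→Brent 4, M2→Brent 2, M3→Upton 2, M4→Upton 3, M5→Upton 10. Service 21; fixed 20; total 41.
{Upton}: service 35 + fixed 7 = 42
{Largo, Upton}: service 28 + fixed 15 = 43
{Largo, Brent, Farrow, Upton}: M1→Brent 4, M2→Brent 2, M3→Upton 2, M4→Upton 3, M5→Farrow 7. Service 18; fixed 51; total 69.
No other subset beats 41.

Open Brent and Upton; minimum total cost 41.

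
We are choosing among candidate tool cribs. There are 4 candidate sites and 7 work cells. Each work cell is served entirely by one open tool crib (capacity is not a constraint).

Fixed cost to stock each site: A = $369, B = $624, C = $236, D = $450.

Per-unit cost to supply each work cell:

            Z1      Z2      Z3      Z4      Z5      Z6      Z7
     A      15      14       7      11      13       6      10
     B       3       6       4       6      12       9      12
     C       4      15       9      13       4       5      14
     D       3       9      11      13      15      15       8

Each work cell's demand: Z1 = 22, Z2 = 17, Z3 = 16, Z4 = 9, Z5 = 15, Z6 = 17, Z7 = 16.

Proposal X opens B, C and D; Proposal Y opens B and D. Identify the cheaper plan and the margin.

Proposal X: {B, C, D}: Z1→B 3·22=66, Z2→B 6·17=102, Z3→B 4·16=64, Z4→B 6·9=54, Z5→C 4·15=60, Z6→C 5·17=85, Z7→D 8·16=128. Service 559; fixed 1310; total 1869.
Proposal Y: {B, D}: Z1→B 3·22=66, Z2→B 6·17=102, Z3→B 4·16=64, Z4→B 6·9=54, Z5→B 12·15=180, Z6→B 9·17=153, Z7→D 8·16=128. Service 747; fixed 1074; total 1821.
Difference: |1869 − 1821| = 48.

Proposal Y is cheaper by 48.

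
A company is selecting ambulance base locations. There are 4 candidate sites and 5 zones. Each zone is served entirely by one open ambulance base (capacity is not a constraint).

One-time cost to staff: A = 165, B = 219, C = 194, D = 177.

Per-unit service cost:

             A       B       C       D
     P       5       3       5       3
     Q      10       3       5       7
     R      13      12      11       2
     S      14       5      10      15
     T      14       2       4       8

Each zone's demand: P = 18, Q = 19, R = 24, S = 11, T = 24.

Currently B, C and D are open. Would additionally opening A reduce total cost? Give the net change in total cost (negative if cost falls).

No — net change +165 (cost rises by 165).

Current service cost with {B, C, D}: 262.
Adding A: each zone re-picks its cheapest; new service cost 262, saving 0.
Extra fixed cost: 165. Net change = 165 − 0 = 165.
(Totals: 852 → 1017.)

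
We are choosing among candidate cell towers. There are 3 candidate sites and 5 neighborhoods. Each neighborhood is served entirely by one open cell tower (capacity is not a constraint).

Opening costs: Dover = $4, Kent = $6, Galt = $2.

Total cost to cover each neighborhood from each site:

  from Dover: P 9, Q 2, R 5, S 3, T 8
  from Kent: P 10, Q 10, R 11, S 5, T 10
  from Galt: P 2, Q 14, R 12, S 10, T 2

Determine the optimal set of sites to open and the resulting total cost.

Open Dover and Galt; minimum total cost 20.

For any fixed open set, each neighborhood goes to its cheapest open site; total = fixed + service.
{Dover, Galt}: P→Galt 2, Q→Dover 2, R→Dover 5, S→Dover 3, T→Galt 2. Service 14; fixed 6; total 20.
{Dover, Kent, Galt}: service 14 + fixed 12 = 26
{Dover}: P→Dover 9, Q→Dover 2, R→Dover 5, S→Dover 3, T→Dover 8. Service 27; fixed 4; total 31.
{Galt}: P→Galt 2, Q→Galt 14, R→Galt 12, S→Galt 10, T→Galt 2. Service 40; fixed 2; total 42.
No other subset beats 20.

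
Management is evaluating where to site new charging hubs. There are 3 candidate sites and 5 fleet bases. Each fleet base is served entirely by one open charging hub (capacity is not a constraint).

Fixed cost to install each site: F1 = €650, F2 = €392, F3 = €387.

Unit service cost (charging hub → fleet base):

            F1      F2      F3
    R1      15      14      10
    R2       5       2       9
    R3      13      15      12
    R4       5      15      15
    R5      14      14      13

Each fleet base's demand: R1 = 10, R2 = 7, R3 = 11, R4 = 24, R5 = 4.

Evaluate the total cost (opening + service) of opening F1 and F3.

Each fleet base is assigned to its cheapest site among the open ones.
{F1, F3}: R1→F3 10·10=100, R2→F1 5·7=35, R3→F3 12·11=132, R4→F1 5·24=120, R5→F3 13·4=52. Service 439; fixed 1037; total 1476.

Total cost: 1476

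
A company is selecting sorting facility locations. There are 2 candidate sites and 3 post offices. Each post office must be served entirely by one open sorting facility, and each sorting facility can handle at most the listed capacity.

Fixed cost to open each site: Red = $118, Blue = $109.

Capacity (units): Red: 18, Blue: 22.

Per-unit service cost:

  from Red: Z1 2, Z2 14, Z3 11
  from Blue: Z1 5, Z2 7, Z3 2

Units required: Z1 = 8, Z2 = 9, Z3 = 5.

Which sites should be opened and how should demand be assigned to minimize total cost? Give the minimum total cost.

Minimum total cost: 222

Open {Blue}: Z1→Blue 5·8=40, Z2→Blue 7·9=63, Z3→Blue 2·5=10.
Loads: Blue carries 22/22. Service 113; fixed 109; total 222.
Next best feasible plan costs 316.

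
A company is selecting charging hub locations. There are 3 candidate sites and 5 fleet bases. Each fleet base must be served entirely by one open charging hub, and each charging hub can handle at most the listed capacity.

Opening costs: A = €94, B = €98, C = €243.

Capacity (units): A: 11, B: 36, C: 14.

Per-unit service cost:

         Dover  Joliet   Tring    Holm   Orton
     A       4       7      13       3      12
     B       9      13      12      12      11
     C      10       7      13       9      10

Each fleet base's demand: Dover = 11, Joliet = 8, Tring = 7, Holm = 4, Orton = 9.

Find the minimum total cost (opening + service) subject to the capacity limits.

Open {A, B}: Dover→A 4·11=44, Joliet→B 13·8=104, Tring→B 12·7=84, Holm→B 12·4=48, Orton→B 11·9=99.
Loads: A carries 11/11, B carries 28/36. Service 379; fixed 192; total 571.
Next best feasible plan costs 578.

Minimum total cost: 571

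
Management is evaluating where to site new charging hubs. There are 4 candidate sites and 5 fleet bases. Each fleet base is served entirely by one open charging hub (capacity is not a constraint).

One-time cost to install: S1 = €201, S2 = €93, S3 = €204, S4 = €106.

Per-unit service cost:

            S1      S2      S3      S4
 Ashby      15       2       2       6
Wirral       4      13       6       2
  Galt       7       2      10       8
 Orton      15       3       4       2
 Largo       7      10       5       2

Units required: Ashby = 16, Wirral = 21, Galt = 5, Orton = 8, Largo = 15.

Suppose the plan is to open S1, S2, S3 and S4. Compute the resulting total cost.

Each fleet base is assigned to its cheapest site among the open ones.
{S1, S2, S3, S4}: Ashby→S2 2·16=32, Wirral→S4 2·21=42, Galt→S2 2·5=10, Orton→S4 2·8=16, Largo→S4 2·15=30. Service 130; fixed 604; total 734.

Total cost: 734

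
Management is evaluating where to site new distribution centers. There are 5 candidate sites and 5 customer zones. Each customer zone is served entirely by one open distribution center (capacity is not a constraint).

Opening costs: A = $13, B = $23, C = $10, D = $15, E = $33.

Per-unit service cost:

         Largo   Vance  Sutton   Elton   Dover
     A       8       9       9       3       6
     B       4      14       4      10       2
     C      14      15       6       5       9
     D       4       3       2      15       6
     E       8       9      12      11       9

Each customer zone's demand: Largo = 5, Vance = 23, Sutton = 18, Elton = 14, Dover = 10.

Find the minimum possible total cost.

Minimum total cost: 238

For any fixed open set, each customer zone goes to its cheapest open site; total = fixed + service.
{A, B, D}: Largo→B 4·5=20, Vance→D 3·23=69, Sutton→D 2·18=36, Elton→A 3·14=42, Dover→B 2·10=20. Service 187; fixed 51; total 238.
{A, B, C, D}: Largo→B 4·5=20, Vance→D 3·23=69, Sutton→D 2·18=36, Elton→A 3·14=42, Dover→B 2·10=20. Service 187; fixed 61; total 248.
{A, D}: service 227 + fixed 28 = 255
{A, B, C, D, E}: Largo→B 4·5=20, Vance→D 3·23=69, Sutton→D 2·18=36, Elton→A 3·14=42, Dover→B 2·10=20. Service 187; fixed 94; total 281.
No other subset beats 238.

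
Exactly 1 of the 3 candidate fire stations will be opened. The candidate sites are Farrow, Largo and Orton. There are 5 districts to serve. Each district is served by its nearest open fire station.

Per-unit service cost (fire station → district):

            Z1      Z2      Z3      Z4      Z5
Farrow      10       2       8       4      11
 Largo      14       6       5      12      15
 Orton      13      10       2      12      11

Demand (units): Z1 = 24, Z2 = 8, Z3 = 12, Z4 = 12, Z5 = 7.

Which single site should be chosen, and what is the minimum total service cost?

With exactly 1 open, each district uses its cheapest among the chosen.
{Farrow}: Z1→Farrow 10·24=240, Z2→Farrow 2·8=16, Z3→Farrow 8·12=96, Z4→Farrow 4·12=48, Z5→Farrow 11·7=77. Service cost 477.
{Orton}: service cost 637
{Largo}: service cost 693
Among all 3 size-1 choices, {Farrow} is lowest.

Choose Farrow only; total service cost 477.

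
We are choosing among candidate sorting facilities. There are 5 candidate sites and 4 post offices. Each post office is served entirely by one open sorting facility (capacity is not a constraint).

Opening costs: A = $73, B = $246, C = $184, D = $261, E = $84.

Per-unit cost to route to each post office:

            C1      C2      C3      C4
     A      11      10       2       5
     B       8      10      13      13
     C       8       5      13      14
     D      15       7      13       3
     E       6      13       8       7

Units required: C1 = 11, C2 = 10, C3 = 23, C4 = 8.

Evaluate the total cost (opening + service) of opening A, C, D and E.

Each post office is assigned to its cheapest site among the open ones.
{A, C, D, E}: C1→E 6·11=66, C2→C 5·10=50, C3→A 2·23=46, C4→D 3·8=24. Service 186; fixed 602; total 788.

Total cost: 788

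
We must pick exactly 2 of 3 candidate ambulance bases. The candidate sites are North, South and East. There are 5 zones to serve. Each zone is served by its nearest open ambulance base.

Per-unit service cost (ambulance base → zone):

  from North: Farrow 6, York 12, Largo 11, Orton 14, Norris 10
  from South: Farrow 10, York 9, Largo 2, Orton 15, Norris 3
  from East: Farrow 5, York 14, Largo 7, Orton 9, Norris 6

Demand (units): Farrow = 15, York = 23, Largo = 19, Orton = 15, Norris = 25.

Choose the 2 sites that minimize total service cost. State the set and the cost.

Choose South and East; total service cost 530.

With exactly 2 open, each zone uses its cheapest among the chosen.
{South, East}: Farrow→East 5·15=75, York→South 9·23=207, Largo→South 2·19=38, Orton→East 9·15=135, Norris→South 3·25=75. Service cost 530.
{North, South}: service cost 620
{North, East}: service cost 769
Among all 3 size-2 choices, {South, East} is lowest.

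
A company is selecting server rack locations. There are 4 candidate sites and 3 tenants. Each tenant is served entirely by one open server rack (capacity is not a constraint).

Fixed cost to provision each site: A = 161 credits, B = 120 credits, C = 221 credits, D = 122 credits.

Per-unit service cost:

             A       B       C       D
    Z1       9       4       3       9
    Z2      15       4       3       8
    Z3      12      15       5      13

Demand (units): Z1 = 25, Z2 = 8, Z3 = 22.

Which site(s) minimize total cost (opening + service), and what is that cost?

Open C only; minimum total cost 430.

For any fixed open set, each tenant goes to its cheapest open site; total = fixed + service.
{C}: Z1→C 3·25=75, Z2→C 3·8=24, Z3→C 5·22=110. Service 209; fixed 221; total 430.
{B, C}: Z1→C 3·25=75, Z2→C 3·8=24, Z3→C 5·22=110. Service 209; fixed 341; total 550.
{C, D}: service 209 + fixed 343 = 552
{A, B, C, D}: service 209 + fixed 624 = 833
No other subset beats 430.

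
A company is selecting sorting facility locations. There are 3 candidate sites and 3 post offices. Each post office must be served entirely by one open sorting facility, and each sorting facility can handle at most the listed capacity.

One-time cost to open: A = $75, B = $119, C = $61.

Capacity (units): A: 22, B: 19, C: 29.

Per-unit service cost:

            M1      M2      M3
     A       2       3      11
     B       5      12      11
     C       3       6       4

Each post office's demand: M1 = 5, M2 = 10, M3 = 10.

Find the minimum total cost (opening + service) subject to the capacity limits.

Open {C}: M1→C 3·5=15, M2→C 6·10=60, M3→C 4·10=40.
Loads: C carries 25/29. Service 115; fixed 61; total 176.
Next best feasible plan costs 216.

Minimum total cost: 176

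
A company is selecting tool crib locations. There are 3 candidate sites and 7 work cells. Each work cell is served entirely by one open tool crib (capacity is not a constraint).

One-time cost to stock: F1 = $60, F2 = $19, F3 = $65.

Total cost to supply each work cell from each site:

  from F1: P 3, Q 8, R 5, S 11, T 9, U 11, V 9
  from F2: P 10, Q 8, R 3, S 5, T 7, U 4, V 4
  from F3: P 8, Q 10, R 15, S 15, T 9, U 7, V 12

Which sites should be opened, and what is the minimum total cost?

For any fixed open set, each work cell goes to its cheapest open site; total = fixed + service.
{F2}: P→F2 10, Q→F2 8, R→F2 3, S→F2 5, T→F2 7, U→F2 4, V→F2 4. Service 41; fixed 19; total 60.
{F1, F2}: P→F1 3, Q→F1 8, R→F2 3, S→F2 5, T→F2 7, U→F2 4, V→F2 4. Service 34; fixed 79; total 113.
{F1}: P→F1 3, Q→F1 8, R→F1 5, S→F1 11, T→F1 9, U→F1 11, V→F1 9. Service 56; fixed 60; total 116.
{F1, F2, F3}: P→F1 3, Q→F1 8, R→F2 3, S→F2 5, T→F2 7, U→F2 4, V→F2 4. Service 34; fixed 144; total 178.
No other subset beats 60.

Open F2 only; minimum total cost 60.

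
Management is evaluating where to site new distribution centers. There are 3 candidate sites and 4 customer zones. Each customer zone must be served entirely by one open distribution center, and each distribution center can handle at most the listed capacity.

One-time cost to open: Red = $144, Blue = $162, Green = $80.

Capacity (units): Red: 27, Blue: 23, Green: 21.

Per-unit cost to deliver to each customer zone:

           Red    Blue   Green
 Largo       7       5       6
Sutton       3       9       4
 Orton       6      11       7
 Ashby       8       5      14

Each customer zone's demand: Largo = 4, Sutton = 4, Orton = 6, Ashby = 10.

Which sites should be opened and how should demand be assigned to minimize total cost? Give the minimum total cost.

Minimum total cost: 300

Open {Red}: Largo→Red 7·4=28, Sutton→Red 3·4=12, Orton→Red 6·6=36, Ashby→Red 8·10=80.
Loads: Red carries 24/27. Service 156; fixed 144; total 300.
Next best feasible plan costs 370.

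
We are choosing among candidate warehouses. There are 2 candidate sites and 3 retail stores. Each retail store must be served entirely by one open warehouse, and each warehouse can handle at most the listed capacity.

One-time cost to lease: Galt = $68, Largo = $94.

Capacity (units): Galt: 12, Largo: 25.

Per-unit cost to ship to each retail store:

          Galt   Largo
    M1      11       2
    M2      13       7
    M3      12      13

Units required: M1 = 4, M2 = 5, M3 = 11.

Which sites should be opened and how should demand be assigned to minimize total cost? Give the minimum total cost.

Minimum total cost: 280

Open {Largo}: M1→Largo 2·4=8, M2→Largo 7·5=35, M3→Largo 13·11=143.
Loads: Largo carries 20/25. Service 186; fixed 94; total 280.
Next best feasible plan costs 337.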